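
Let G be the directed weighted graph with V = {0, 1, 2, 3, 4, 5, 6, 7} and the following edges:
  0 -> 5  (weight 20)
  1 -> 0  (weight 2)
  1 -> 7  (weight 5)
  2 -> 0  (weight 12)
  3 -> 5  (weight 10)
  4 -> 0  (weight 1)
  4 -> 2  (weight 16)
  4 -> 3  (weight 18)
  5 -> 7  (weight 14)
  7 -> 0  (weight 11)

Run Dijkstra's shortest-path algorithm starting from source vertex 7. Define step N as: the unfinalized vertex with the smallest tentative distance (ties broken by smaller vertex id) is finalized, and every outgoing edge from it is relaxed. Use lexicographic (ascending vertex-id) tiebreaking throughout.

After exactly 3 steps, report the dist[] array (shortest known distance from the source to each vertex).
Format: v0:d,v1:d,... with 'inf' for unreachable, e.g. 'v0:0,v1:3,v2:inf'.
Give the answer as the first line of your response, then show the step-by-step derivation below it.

v0:11,v1:inf,v2:inf,v3:inf,v4:inf,v5:31,v6:inf,v7:0

step 1: dist = v0:11,v1:inf,v2:inf,v3:inf,v4:inf,v5:inf,v6:inf,v7:0
step 2: dist = v0:11,v1:inf,v2:inf,v3:inf,v4:inf,v5:31,v6:inf,v7:0
step 3: dist = v0:11,v1:inf,v2:inf,v3:inf,v4:inf,v5:31,v6:inf,v7:0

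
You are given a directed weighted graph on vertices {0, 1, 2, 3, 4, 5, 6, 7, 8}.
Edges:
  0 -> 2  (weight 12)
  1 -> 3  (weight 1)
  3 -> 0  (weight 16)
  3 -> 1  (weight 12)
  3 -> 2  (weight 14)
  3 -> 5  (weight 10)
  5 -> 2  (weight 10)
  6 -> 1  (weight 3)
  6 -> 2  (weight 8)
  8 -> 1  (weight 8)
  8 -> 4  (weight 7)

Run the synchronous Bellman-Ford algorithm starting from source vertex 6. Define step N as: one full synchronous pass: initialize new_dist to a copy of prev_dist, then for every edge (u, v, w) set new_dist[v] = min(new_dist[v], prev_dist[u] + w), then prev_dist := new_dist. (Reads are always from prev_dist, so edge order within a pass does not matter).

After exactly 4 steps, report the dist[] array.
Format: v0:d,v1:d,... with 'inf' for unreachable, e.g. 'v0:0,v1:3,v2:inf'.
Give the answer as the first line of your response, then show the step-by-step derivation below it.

v0:20,v1:3,v2:8,v3:4,v4:inf,v5:14,v6:0,v7:inf,v8:inf

step 1: dist = v0:inf,v1:3,v2:8,v3:inf,v4:inf,v5:inf,v6:0,v7:inf,v8:inf
step 2: dist = v0:inf,v1:3,v2:8,v3:4,v4:inf,v5:inf,v6:0,v7:inf,v8:inf
step 3: dist = v0:20,v1:3,v2:8,v3:4,v4:inf,v5:14,v6:0,v7:inf,v8:inf
step 4: dist = v0:20,v1:3,v2:8,v3:4,v4:inf,v5:14,v6:0,v7:inf,v8:inf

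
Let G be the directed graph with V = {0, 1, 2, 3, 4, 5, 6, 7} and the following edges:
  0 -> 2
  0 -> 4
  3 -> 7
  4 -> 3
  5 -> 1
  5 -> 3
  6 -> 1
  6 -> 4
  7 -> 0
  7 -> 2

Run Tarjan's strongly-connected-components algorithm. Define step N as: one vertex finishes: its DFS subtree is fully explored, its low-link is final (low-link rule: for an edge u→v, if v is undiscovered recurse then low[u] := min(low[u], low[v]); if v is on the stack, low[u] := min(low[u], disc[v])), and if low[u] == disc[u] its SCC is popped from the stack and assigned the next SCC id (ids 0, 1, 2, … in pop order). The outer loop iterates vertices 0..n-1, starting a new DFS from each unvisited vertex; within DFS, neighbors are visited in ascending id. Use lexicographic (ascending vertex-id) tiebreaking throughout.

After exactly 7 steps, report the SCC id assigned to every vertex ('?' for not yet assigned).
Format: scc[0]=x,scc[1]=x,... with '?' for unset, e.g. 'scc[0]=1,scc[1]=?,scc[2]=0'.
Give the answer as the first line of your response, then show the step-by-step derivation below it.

scc[0]=1,scc[1]=2,scc[2]=0,scc[3]=1,scc[4]=1,scc[5]=3,scc[6]=?,scc[7]=1

step 1: low=(low[0]=0,low[1]=?,low[2]=1,low[3]=?,low[4]=?,low[5]=?,low[6]=?,low[7]=?); scc=(scc[0]=?,scc[1]=?,scc[2]=0,scc[3]=?,scc[4]=?,scc[5]=?,scc[6]=?,scc[7]=?)
step 2: low=(low[0]=0,low[1]=?,low[2]=1,low[3]=3,low[4]=2,low[5]=?,low[6]=?,low[7]=0); scc=(scc[0]=?,scc[1]=?,scc[2]=0,scc[3]=?,scc[4]=?,scc[5]=?,scc[6]=?,scc[7]=?)
step 3: low=(low[0]=0,low[1]=?,low[2]=1,low[3]=0,low[4]=2,low[5]=?,low[6]=?,low[7]=0); scc=(scc[0]=?,scc[1]=?,scc[2]=0,scc[3]=?,scc[4]=?,scc[5]=?,scc[6]=?,scc[7]=?)
step 4: low=(low[0]=0,low[1]=?,low[2]=1,low[3]=0,low[4]=0,low[5]=?,low[6]=?,low[7]=0); scc=(scc[0]=?,scc[1]=?,scc[2]=0,scc[3]=?,scc[4]=?,scc[5]=?,scc[6]=?,scc[7]=?)
step 5: low=(low[0]=0,low[1]=?,low[2]=1,low[3]=0,low[4]=0,low[5]=?,low[6]=?,low[7]=0); scc=(scc[0]=1,scc[1]=?,scc[2]=0,scc[3]=1,scc[4]=1,scc[5]=?,scc[6]=?,scc[7]=1)
step 6: low=(low[0]=0,low[1]=5,low[2]=1,low[3]=0,low[4]=0,low[5]=?,low[6]=?,low[7]=0); scc=(scc[0]=1,scc[1]=2,scc[2]=0,scc[3]=1,scc[4]=1,scc[5]=?,scc[6]=?,scc[7]=1)
step 7: low=(low[0]=0,low[1]=5,low[2]=1,low[3]=0,low[4]=0,low[5]=6,low[6]=?,low[7]=0); scc=(scc[0]=1,scc[1]=2,scc[2]=0,scc[3]=1,scc[4]=1,scc[5]=3,scc[6]=?,scc[7]=1)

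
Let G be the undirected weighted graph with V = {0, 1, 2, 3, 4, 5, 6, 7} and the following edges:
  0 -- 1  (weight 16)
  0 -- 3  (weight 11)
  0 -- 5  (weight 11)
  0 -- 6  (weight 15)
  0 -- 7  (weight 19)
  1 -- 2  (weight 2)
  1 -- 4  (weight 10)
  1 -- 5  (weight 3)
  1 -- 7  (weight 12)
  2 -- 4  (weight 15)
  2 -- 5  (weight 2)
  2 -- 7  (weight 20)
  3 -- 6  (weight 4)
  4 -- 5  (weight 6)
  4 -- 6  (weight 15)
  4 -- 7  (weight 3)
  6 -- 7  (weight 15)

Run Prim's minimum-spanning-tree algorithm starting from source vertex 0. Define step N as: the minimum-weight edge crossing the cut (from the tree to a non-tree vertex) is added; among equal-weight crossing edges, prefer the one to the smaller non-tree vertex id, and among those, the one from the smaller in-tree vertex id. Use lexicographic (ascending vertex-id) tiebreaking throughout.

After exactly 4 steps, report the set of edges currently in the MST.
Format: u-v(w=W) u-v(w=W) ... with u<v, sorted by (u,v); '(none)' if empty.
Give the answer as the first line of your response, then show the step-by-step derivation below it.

0-3(w=11) 0-5(w=11) 2-5(w=2) 3-6(w=4)

step 1: add edge 0-3 (w=11); MST = {0-3(w=11)}
step 2: add edge 3-6 (w=4); MST = {0-3(w=11) 3-6(w=4)}
step 3: add edge 0-5 (w=11); MST = {0-3(w=11) 0-5(w=11) 3-6(w=4)}
step 4: add edge 2-5 (w=2); MST = {0-3(w=11) 0-5(w=11) 2-5(w=2) 3-6(w=4)}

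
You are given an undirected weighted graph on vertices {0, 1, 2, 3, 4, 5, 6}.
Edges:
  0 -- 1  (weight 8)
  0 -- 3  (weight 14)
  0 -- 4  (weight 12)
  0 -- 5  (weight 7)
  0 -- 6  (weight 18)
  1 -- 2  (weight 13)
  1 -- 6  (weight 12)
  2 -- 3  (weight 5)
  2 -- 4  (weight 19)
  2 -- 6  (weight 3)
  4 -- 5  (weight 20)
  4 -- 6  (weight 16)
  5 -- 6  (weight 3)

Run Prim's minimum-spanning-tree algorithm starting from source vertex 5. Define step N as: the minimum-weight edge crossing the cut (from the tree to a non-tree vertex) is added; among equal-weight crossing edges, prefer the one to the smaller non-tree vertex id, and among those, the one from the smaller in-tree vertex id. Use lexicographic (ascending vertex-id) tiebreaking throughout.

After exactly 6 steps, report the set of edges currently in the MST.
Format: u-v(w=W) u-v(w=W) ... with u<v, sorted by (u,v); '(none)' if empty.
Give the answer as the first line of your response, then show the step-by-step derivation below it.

0-1(w=8) 0-4(w=12) 0-5(w=7) 2-3(w=5) 2-6(w=3) 5-6(w=3)

step 1: add edge 5-6 (w=3); MST = {5-6(w=3)}
step 2: add edge 2-6 (w=3); MST = {2-6(w=3) 5-6(w=3)}
step 3: add edge 2-3 (w=5); MST = {2-3(w=5) 2-6(w=3) 5-6(w=3)}
step 4: add edge 0-5 (w=7); MST = {0-5(w=7) 2-3(w=5) 2-6(w=3) 5-6(w=3)}
step 5: add edge 0-1 (w=8); MST = {0-1(w=8) 0-5(w=7) 2-3(w=5) 2-6(w=3) 5-6(w=3)}
step 6: add edge 0-4 (w=12); MST = {0-1(w=8) 0-4(w=12) 0-5(w=7) 2-3(w=5) 2-6(w=3) 5-6(w=3)}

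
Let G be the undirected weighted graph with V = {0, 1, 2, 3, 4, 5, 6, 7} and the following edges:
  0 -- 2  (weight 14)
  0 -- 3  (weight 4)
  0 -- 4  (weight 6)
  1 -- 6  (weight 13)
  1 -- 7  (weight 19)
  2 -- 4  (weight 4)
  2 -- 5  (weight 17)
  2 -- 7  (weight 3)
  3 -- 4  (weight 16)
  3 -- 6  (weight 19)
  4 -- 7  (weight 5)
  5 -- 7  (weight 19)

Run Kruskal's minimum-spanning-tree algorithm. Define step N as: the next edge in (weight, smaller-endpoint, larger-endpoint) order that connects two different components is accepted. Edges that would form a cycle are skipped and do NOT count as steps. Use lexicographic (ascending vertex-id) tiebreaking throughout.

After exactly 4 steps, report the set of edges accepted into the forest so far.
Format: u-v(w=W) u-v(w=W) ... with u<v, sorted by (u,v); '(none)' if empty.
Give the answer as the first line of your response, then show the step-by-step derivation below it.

0-3(w=4) 0-4(w=6) 2-4(w=4) 2-7(w=3)

step 1: add edge 2-7 (w=3); MST = {2-7(w=3)}
step 2: add edge 0-3 (w=4); MST = {0-3(w=4) 2-7(w=3)}
step 3: add edge 2-4 (w=4); MST = {0-3(w=4) 2-4(w=4) 2-7(w=3)}
step 4: add edge 0-4 (w=6); MST = {0-3(w=4) 0-4(w=6) 2-4(w=4) 2-7(w=3)}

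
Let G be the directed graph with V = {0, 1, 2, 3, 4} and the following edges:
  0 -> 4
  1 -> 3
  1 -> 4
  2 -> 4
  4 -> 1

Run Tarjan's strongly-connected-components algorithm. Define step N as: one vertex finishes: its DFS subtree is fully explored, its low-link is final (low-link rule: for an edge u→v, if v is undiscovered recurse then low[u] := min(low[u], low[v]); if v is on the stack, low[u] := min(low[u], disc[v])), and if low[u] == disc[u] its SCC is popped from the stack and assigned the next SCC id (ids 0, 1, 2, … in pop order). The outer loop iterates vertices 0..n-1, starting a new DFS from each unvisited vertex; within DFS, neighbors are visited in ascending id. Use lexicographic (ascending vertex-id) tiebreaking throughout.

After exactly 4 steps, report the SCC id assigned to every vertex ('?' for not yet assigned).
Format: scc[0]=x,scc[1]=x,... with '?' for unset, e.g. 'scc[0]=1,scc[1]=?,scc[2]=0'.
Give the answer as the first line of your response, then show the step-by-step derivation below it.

scc[0]=2,scc[1]=1,scc[2]=?,scc[3]=0,scc[4]=1

step 1: low=(low[0]=0,low[1]=2,low[2]=?,low[3]=3,low[4]=1); scc=(scc[0]=?,scc[1]=?,scc[2]=?,scc[3]=0,scc[4]=?)
step 2: low=(low[0]=0,low[1]=1,low[2]=?,low[3]=3,low[4]=1); scc=(scc[0]=?,scc[1]=?,scc[2]=?,scc[3]=0,scc[4]=?)
step 3: low=(low[0]=0,low[1]=1,low[2]=?,low[3]=3,low[4]=1); scc=(scc[0]=?,scc[1]=1,scc[2]=?,scc[3]=0,scc[4]=1)
step 4: low=(low[0]=0,low[1]=1,low[2]=?,low[3]=3,low[4]=1); scc=(scc[0]=2,scc[1]=1,scc[2]=?,scc[3]=0,scc[4]=1)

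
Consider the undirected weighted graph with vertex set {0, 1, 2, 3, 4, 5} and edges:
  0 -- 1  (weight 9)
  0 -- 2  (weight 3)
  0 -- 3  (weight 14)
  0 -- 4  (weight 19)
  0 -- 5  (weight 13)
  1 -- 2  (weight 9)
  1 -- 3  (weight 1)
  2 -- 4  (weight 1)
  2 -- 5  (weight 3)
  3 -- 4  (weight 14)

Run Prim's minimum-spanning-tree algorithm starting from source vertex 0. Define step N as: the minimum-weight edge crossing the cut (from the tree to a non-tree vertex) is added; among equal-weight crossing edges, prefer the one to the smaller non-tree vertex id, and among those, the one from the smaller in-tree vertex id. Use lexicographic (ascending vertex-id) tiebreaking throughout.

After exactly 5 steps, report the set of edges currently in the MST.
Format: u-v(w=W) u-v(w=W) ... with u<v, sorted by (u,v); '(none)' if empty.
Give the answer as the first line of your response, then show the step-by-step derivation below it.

0-1(w=9) 0-2(w=3) 1-3(w=1) 2-4(w=1) 2-5(w=3)

step 1: add edge 0-2 (w=3); MST = {0-2(w=3)}
step 2: add edge 2-4 (w=1); MST = {0-2(w=3) 2-4(w=1)}
step 3: add edge 2-5 (w=3); MST = {0-2(w=3) 2-4(w=1) 2-5(w=3)}
step 4: add edge 0-1 (w=9); MST = {0-1(w=9) 0-2(w=3) 2-4(w=1) 2-5(w=3)}
step 5: add edge 1-3 (w=1); MST = {0-1(w=9) 0-2(w=3) 1-3(w=1) 2-4(w=1) 2-5(w=3)}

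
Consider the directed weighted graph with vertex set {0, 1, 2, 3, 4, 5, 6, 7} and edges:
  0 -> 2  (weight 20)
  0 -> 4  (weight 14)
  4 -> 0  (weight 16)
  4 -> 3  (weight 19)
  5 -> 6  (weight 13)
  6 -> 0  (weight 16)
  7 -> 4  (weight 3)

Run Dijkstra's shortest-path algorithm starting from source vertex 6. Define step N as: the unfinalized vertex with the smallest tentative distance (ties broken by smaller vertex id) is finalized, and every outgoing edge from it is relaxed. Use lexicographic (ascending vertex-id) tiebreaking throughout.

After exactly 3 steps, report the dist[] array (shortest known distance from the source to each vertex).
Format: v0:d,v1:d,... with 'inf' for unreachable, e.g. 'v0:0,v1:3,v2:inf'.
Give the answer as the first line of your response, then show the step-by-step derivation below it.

v0:16,v1:inf,v2:36,v3:49,v4:30,v5:inf,v6:0,v7:inf

step 1: dist = v0:16,v1:inf,v2:inf,v3:inf,v4:inf,v5:inf,v6:0,v7:inf
step 2: dist = v0:16,v1:inf,v2:36,v3:inf,v4:30,v5:inf,v6:0,v7:inf
step 3: dist = v0:16,v1:inf,v2:36,v3:49,v4:30,v5:inf,v6:0,v7:inf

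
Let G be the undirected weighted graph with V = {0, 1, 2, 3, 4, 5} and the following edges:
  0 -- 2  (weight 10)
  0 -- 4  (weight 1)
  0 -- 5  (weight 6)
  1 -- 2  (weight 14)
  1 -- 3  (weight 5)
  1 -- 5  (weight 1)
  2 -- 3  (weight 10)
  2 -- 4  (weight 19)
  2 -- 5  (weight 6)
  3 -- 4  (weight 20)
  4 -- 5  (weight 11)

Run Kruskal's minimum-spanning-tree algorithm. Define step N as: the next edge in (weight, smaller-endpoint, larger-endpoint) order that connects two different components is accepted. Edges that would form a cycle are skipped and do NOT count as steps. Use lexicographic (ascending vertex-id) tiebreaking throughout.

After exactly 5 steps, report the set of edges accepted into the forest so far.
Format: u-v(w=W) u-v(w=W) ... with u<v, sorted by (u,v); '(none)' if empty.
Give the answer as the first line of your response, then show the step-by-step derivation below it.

0-4(w=1) 0-5(w=6) 1-3(w=5) 1-5(w=1) 2-5(w=6)

step 1: add edge 0-4 (w=1); MST = {0-4(w=1)}
step 2: add edge 1-5 (w=1); MST = {0-4(w=1) 1-5(w=1)}
step 3: add edge 1-3 (w=5); MST = {0-4(w=1) 1-3(w=5) 1-5(w=1)}
step 4: add edge 0-5 (w=6); MST = {0-4(w=1) 0-5(w=6) 1-3(w=5) 1-5(w=1)}
step 5: add edge 2-5 (w=6); MST = {0-4(w=1) 0-5(w=6) 1-3(w=5) 1-5(w=1) 2-5(w=6)}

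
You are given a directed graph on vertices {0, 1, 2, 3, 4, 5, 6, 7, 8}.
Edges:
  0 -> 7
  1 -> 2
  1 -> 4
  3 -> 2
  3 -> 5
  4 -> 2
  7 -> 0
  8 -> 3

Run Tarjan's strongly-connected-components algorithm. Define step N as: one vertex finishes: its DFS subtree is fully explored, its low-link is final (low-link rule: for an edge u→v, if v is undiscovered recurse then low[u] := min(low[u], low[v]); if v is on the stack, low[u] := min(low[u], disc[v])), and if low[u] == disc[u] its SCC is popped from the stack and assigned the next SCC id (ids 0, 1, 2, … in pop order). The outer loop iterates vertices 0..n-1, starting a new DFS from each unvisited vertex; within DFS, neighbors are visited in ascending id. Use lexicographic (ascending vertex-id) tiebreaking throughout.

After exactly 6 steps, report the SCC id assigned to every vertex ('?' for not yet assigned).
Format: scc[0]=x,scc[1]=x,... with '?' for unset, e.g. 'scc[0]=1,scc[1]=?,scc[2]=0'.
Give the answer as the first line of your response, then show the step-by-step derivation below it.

scc[0]=0,scc[1]=3,scc[2]=1,scc[3]=?,scc[4]=2,scc[5]=4,scc[6]=?,scc[7]=0,scc[8]=?

step 1: low=(low[0]=0,low[1]=?,low[2]=?,low[3]=?,low[4]=?,low[5]=?,low[6]=?,low[7]=0,low[8]=?); scc=(scc[0]=?,scc[1]=?,scc[2]=?,scc[3]=?,scc[4]=?,scc[5]=?,scc[6]=?,scc[7]=?,scc[8]=?)
step 2: low=(low[0]=0,low[1]=?,low[2]=?,low[3]=?,low[4]=?,low[5]=?,low[6]=?,low[7]=0,low[8]=?); scc=(scc[0]=0,scc[1]=?,scc[2]=?,scc[3]=?,scc[4]=?,scc[5]=?,scc[6]=?,scc[7]=0,scc[8]=?)
step 3: low=(low[0]=0,low[1]=2,low[2]=3,low[3]=?,low[4]=?,low[5]=?,low[6]=?,low[7]=0,low[8]=?); scc=(scc[0]=0,scc[1]=?,scc[2]=1,scc[3]=?,scc[4]=?,scc[5]=?,scc[6]=?,scc[7]=0,scc[8]=?)
step 4: low=(low[0]=0,low[1]=2,low[2]=3,low[3]=?,low[4]=4,low[5]=?,low[6]=?,low[7]=0,low[8]=?); scc=(scc[0]=0,scc[1]=?,scc[2]=1,scc[3]=?,scc[4]=2,scc[5]=?,scc[6]=?,scc[7]=0,scc[8]=?)
step 5: low=(low[0]=0,low[1]=2,low[2]=3,low[3]=?,low[4]=4,low[5]=?,low[6]=?,low[7]=0,low[8]=?); scc=(scc[0]=0,scc[1]=3,scc[2]=1,scc[3]=?,scc[4]=2,scc[5]=?,scc[6]=?,scc[7]=0,scc[8]=?)
step 6: low=(low[0]=0,low[1]=2,low[2]=3,low[3]=5,low[4]=4,low[5]=6,low[6]=?,low[7]=0,low[8]=?); scc=(scc[0]=0,scc[1]=3,scc[2]=1,scc[3]=?,scc[4]=2,scc[5]=4,scc[6]=?,scc[7]=0,scc[8]=?)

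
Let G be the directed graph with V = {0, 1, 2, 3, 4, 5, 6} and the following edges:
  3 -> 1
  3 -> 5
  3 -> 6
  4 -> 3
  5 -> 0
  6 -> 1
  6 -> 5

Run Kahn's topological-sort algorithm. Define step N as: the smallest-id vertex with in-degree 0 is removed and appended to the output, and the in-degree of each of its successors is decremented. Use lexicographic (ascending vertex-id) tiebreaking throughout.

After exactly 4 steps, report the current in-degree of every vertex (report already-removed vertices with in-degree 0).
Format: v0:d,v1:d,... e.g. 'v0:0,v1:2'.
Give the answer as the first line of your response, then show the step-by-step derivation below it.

v0:1,v1:0,v2:0,v3:0,v4:0,v5:0,v6:0

step 1: output 2; order=[2]; indeg=(1,2,0,1,0,2,1)
step 2: output 4; order=[2,4]; indeg=(1,2,0,0,0,2,1)
step 3: output 3; order=[2,4,3]; indeg=(1,1,0,0,0,1,0)
step 4: output 6; order=[2,4,3,6]; indeg=(1,0,0,0,0,0,0)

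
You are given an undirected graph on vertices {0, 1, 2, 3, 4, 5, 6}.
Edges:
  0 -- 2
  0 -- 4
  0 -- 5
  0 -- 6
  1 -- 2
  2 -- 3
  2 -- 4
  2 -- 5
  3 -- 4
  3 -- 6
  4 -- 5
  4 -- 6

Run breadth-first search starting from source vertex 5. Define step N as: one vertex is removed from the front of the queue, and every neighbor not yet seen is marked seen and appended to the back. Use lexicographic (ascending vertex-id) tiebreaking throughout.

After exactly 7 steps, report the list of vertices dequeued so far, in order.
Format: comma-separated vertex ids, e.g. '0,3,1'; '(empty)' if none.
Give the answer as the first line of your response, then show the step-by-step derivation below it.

5,0,2,4,6,1,3

step 1: dequeue 5; queue=[0,2,4]; order=5
step 2: dequeue 0; queue=[2,4,6]; order=5,0
step 3: dequeue 2; queue=[4,6,1,3]; order=5,0,2
step 4: dequeue 4; queue=[6,1,3]; order=5,0,2,4
step 5: dequeue 6; queue=[1,3]; order=5,0,2,4,6
step 6: dequeue 1; queue=[3]; order=5,0,2,4,6,1
step 7: dequeue 3; queue=[(empty)]; order=5,0,2,4,6,1,3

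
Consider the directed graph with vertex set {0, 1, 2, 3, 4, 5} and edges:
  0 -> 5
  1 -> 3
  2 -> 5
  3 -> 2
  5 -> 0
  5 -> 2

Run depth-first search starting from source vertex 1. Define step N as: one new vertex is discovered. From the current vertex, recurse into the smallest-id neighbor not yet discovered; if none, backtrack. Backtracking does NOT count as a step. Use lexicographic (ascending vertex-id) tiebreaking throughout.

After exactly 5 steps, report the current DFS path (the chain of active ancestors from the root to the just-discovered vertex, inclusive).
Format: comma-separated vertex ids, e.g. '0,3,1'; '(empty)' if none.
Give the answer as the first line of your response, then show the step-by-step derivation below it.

1,3,2,5,0

step 1: discover 1; path=1; order=1
step 2: discover 3; path=1>3; order=1,3
step 3: discover 2; path=1>3>2; order=1,3,2
step 4: discover 5; path=1>3>2>5; order=1,3,2,5
step 5: discover 0; path=1>3>2>5>0; order=1,3,2,5,0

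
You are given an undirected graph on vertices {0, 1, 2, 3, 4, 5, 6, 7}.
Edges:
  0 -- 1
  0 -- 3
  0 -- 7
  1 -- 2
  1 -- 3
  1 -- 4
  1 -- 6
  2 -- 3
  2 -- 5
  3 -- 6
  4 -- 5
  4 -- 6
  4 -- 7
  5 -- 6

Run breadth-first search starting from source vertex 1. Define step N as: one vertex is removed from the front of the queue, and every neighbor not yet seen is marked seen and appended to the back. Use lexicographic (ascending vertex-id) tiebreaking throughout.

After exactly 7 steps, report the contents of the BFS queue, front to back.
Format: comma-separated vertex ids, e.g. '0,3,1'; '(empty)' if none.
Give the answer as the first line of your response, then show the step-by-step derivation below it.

5

step 1: dequeue 1; queue=[0,2,3,4,6]; order=1
step 2: dequeue 0; queue=[2,3,4,6,7]; order=1,0
step 3: dequeue 2; queue=[3,4,6,7,5]; order=1,0,2
step 4: dequeue 3; queue=[4,6,7,5]; order=1,0,2,3
step 5: dequeue 4; queue=[6,7,5]; order=1,0,2,3,4
step 6: dequeue 6; queue=[7,5]; order=1,0,2,3,4,6
step 7: dequeue 7; queue=[5]; order=1,0,2,3,4,6,7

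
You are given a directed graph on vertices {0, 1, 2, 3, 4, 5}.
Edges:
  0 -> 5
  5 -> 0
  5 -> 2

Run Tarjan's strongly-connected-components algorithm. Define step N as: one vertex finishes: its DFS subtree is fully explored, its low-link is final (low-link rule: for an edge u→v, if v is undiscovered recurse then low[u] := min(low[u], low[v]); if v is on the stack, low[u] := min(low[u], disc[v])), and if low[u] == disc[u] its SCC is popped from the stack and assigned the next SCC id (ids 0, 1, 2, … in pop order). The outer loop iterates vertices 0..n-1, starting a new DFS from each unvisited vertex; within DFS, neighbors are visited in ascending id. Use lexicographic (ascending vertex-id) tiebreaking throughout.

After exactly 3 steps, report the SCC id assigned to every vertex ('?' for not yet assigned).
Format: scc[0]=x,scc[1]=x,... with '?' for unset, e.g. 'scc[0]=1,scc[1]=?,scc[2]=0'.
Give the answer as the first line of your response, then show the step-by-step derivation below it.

scc[0]=1,scc[1]=?,scc[2]=0,scc[3]=?,scc[4]=?,scc[5]=1

step 1: low=(low[0]=0,low[1]=?,low[2]=2,low[3]=?,low[4]=?,low[5]=0); scc=(scc[0]=?,scc[1]=?,scc[2]=0,scc[3]=?,scc[4]=?,scc[5]=?)
step 2: low=(low[0]=0,low[1]=?,low[2]=2,low[3]=?,low[4]=?,low[5]=0); scc=(scc[0]=?,scc[1]=?,scc[2]=0,scc[3]=?,scc[4]=?,scc[5]=?)
step 3: low=(low[0]=0,low[1]=?,low[2]=2,low[3]=?,low[4]=?,low[5]=0); scc=(scc[0]=1,scc[1]=?,scc[2]=0,scc[3]=?,scc[4]=?,scc[5]=1)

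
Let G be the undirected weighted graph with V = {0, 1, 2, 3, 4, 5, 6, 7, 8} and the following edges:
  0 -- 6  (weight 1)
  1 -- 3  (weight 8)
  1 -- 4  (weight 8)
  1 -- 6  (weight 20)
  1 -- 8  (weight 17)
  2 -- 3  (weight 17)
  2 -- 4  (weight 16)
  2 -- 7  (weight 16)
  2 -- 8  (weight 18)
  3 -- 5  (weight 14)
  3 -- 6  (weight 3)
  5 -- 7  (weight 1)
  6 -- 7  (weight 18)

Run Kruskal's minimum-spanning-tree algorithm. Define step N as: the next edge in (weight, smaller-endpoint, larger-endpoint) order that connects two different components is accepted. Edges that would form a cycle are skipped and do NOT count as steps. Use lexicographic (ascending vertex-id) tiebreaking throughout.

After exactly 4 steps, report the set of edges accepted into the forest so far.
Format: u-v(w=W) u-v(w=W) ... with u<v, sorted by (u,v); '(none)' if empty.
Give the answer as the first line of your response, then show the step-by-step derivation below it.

0-6(w=1) 1-3(w=8) 3-6(w=3) 5-7(w=1)

step 1: add edge 0-6 (w=1); MST = {0-6(w=1)}
step 2: add edge 5-7 (w=1); MST = {0-6(w=1) 5-7(w=1)}
step 3: add edge 3-6 (w=3); MST = {0-6(w=1) 3-6(w=3) 5-7(w=1)}
step 4: add edge 1-3 (w=8); MST = {0-6(w=1) 1-3(w=8) 3-6(w=3) 5-7(w=1)}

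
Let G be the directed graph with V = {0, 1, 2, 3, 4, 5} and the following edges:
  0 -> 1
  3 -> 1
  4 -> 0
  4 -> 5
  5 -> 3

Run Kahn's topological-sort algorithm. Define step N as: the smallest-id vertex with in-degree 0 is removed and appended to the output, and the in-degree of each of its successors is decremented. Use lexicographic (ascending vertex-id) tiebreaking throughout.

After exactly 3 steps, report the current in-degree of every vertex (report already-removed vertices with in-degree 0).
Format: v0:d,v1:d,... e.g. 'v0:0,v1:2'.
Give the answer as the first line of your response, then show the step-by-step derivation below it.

v0:0,v1:1,v2:0,v3:1,v4:0,v5:0

step 1: output 2; order=[2]; indeg=(1,2,0,1,0,1)
step 2: output 4; order=[2,4]; indeg=(0,2,0,1,0,0)
step 3: output 0; order=[2,4,0]; indeg=(0,1,0,1,0,0)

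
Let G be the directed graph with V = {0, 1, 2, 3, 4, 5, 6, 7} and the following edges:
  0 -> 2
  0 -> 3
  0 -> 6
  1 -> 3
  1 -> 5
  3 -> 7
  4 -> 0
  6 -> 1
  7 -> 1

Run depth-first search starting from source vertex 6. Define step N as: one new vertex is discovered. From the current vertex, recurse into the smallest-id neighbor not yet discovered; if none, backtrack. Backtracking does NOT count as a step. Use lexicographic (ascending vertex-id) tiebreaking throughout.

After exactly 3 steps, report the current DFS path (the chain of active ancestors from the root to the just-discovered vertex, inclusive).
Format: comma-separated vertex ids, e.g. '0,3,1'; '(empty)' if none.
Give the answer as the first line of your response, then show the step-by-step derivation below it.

6,1,3

step 1: discover 6; path=6; order=6
step 2: discover 1; path=6>1; order=6,1
step 3: discover 3; path=6>1>3; order=6,1,3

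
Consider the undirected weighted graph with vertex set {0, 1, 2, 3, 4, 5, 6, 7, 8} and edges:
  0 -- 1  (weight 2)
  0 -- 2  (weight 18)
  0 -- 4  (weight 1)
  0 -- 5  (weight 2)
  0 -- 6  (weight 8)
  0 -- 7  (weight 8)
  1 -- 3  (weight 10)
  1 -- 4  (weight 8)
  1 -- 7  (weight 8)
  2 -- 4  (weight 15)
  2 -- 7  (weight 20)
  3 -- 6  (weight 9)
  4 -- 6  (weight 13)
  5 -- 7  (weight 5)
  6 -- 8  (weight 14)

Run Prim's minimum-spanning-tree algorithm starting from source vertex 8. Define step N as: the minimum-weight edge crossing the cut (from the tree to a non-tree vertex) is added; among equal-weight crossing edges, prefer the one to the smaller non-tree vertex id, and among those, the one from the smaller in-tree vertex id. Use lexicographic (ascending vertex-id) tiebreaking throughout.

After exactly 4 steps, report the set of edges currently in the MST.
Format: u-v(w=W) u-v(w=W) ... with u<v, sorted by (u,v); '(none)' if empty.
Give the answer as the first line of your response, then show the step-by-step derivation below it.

0-1(w=2) 0-4(w=1) 0-6(w=8) 6-8(w=14)

step 1: add edge 6-8 (w=14); MST = {6-8(w=14)}
step 2: add edge 0-6 (w=8); MST = {0-6(w=8) 6-8(w=14)}
step 3: add edge 0-4 (w=1); MST = {0-4(w=1) 0-6(w=8) 6-8(w=14)}
step 4: add edge 0-1 (w=2); MST = {0-1(w=2) 0-4(w=1) 0-6(w=8) 6-8(w=14)}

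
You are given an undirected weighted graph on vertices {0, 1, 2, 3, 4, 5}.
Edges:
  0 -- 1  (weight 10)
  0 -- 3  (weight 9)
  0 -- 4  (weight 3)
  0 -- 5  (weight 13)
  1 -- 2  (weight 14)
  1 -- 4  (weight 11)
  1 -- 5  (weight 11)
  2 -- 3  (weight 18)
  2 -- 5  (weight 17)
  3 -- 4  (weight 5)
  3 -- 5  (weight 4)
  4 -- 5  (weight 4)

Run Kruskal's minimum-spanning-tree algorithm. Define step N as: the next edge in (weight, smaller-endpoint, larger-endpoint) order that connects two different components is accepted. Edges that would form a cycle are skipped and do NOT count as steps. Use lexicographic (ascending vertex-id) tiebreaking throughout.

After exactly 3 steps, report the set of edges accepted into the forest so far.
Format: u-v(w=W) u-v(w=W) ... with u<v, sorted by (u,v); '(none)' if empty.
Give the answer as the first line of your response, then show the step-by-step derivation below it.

0-4(w=3) 3-5(w=4) 4-5(w=4)

step 1: add edge 0-4 (w=3); MST = {0-4(w=3)}
step 2: add edge 3-5 (w=4); MST = {0-4(w=3) 3-5(w=4)}
step 3: add edge 4-5 (w=4); MST = {0-4(w=3) 3-5(w=4) 4-5(w=4)}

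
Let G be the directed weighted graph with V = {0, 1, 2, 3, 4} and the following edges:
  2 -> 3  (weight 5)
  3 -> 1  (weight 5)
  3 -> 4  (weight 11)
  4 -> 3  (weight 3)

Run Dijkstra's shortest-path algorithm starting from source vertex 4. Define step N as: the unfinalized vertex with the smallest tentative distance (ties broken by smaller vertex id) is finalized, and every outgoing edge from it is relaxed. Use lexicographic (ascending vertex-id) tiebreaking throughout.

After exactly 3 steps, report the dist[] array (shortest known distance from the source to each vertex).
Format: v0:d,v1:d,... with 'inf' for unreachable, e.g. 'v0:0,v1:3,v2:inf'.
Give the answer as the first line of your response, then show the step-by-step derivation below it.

v0:inf,v1:8,v2:inf,v3:3,v4:0

step 1: dist = v0:inf,v1:inf,v2:inf,v3:3,v4:0
step 2: dist = v0:inf,v1:8,v2:inf,v3:3,v4:0
step 3: dist = v0:inf,v1:8,v2:inf,v3:3,v4:0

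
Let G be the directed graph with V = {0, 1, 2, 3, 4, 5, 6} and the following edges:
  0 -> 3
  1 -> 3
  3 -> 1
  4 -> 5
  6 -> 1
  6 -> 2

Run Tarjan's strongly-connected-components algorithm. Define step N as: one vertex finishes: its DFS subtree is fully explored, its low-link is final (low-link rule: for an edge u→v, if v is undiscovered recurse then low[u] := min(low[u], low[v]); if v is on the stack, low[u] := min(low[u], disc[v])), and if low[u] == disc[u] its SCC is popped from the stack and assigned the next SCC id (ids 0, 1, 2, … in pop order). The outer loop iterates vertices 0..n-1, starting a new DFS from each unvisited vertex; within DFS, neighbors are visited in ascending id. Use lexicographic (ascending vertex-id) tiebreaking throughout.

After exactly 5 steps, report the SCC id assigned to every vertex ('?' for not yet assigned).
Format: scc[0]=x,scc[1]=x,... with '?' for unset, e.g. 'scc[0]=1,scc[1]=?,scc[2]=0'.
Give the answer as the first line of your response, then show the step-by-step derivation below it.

scc[0]=1,scc[1]=0,scc[2]=2,scc[3]=0,scc[4]=?,scc[5]=3,scc[6]=?

step 1: low=(low[0]=0,low[1]=1,low[2]=?,low[3]=1,low[4]=?,low[5]=?,low[6]=?); scc=(scc[0]=?,scc[1]=?,scc[2]=?,scc[3]=?,scc[4]=?,scc[5]=?,scc[6]=?)
step 2: low=(low[0]=0,low[1]=1,low[2]=?,low[3]=1,low[4]=?,low[5]=?,low[6]=?); scc=(scc[0]=?,scc[1]=0,scc[2]=?,scc[3]=0,scc[4]=?,scc[5]=?,scc[6]=?)
step 3: low=(low[0]=0,low[1]=1,low[2]=?,low[3]=1,low[4]=?,low[5]=?,low[6]=?); scc=(scc[0]=1,scc[1]=0,scc[2]=?,scc[3]=0,scc[4]=?,scc[5]=?,scc[6]=?)
step 4: low=(low[0]=0,low[1]=1,low[2]=3,low[3]=1,low[4]=?,low[5]=?,low[6]=?); scc=(scc[0]=1,scc[1]=0,scc[2]=2,scc[3]=0,scc[4]=?,scc[5]=?,scc[6]=?)
step 5: low=(low[0]=0,low[1]=1,low[2]=3,low[3]=1,low[4]=4,low[5]=5,low[6]=?); scc=(scc[0]=1,scc[1]=0,scc[2]=2,scc[3]=0,scc[4]=?,scc[5]=3,scc[6]=?)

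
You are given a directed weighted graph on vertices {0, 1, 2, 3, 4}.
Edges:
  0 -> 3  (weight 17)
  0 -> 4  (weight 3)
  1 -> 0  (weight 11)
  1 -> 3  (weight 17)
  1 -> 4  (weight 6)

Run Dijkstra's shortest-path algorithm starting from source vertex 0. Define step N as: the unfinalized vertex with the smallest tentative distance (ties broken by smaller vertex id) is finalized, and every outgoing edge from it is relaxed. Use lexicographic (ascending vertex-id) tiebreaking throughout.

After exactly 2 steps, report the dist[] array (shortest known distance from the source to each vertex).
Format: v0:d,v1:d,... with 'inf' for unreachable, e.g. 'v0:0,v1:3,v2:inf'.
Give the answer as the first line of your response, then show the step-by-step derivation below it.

v0:0,v1:inf,v2:inf,v3:17,v4:3

step 1: dist = v0:0,v1:inf,v2:inf,v3:17,v4:3
step 2: dist = v0:0,v1:inf,v2:inf,v3:17,v4:3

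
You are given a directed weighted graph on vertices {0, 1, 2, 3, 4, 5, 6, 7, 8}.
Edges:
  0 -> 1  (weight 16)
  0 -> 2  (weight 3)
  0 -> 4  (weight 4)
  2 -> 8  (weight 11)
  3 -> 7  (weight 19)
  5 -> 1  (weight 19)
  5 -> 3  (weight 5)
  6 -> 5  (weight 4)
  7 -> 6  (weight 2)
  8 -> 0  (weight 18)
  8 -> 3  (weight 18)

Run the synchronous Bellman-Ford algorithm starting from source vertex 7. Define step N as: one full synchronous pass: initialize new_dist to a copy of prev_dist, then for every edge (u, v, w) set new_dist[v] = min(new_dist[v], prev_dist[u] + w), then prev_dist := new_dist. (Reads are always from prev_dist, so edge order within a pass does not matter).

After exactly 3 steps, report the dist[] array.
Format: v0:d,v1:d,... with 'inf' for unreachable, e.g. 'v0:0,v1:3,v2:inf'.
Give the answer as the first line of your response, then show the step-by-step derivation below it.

v0:inf,v1:25,v2:inf,v3:11,v4:inf,v5:6,v6:2,v7:0,v8:inf

step 1: dist = v0:inf,v1:inf,v2:inf,v3:inf,v4:inf,v5:inf,v6:2,v7:0,v8:inf
step 2: dist = v0:inf,v1:inf,v2:inf,v3:inf,v4:inf,v5:6,v6:2,v7:0,v8:inf
step 3: dist = v0:inf,v1:25,v2:inf,v3:11,v4:inf,v5:6,v6:2,v7:0,v8:inf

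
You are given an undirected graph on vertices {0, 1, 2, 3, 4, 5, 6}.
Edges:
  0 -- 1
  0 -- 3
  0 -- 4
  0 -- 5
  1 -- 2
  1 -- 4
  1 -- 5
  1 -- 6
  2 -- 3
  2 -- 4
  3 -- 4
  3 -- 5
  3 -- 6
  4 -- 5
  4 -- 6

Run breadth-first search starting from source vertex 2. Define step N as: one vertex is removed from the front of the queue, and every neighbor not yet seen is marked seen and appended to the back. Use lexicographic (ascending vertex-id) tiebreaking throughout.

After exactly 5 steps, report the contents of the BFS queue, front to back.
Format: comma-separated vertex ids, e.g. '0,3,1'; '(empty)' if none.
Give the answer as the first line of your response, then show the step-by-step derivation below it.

5,6

step 1: dequeue 2; queue=[1,3,4]; order=2
step 2: dequeue 1; queue=[3,4,0,5,6]; order=2,1
step 3: dequeue 3; queue=[4,0,5,6]; order=2,1,3
step 4: dequeue 4; queue=[0,5,6]; order=2,1,3,4
step 5: dequeue 0; queue=[5,6]; order=2,1,3,4,0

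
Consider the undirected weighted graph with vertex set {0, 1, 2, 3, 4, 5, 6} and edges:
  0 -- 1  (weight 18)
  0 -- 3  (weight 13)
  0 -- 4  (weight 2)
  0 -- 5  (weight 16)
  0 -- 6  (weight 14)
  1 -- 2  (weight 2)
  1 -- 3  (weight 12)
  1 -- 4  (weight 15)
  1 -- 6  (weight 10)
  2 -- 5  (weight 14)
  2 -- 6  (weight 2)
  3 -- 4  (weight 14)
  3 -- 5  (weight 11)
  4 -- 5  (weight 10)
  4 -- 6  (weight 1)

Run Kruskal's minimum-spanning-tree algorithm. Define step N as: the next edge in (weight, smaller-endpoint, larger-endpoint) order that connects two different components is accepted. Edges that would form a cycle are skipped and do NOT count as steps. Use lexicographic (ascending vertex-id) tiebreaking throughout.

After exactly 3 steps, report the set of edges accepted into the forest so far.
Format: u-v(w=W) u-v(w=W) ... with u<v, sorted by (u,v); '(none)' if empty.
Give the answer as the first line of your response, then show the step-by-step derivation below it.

0-4(w=2) 1-2(w=2) 4-6(w=1)

step 1: add edge 4-6 (w=1); MST = {4-6(w=1)}
step 2: add edge 0-4 (w=2); MST = {0-4(w=2) 4-6(w=1)}
step 3: add edge 1-2 (w=2); MST = {0-4(w=2) 1-2(w=2) 4-6(w=1)}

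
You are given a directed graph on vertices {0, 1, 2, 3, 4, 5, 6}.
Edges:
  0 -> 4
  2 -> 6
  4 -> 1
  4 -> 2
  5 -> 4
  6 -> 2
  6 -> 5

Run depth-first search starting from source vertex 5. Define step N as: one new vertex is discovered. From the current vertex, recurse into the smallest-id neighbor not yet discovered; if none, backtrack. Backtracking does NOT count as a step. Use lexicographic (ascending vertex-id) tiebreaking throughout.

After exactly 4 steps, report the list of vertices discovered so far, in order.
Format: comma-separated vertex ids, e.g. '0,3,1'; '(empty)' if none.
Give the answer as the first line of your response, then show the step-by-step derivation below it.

5,4,1,2

step 1: discover 5; path=5; order=5
step 2: discover 4; path=5>4; order=5,4
step 3: discover 1; path=5>4>1; order=5,4,1
step 4: discover 2; path=5>4>2; order=5,4,1,2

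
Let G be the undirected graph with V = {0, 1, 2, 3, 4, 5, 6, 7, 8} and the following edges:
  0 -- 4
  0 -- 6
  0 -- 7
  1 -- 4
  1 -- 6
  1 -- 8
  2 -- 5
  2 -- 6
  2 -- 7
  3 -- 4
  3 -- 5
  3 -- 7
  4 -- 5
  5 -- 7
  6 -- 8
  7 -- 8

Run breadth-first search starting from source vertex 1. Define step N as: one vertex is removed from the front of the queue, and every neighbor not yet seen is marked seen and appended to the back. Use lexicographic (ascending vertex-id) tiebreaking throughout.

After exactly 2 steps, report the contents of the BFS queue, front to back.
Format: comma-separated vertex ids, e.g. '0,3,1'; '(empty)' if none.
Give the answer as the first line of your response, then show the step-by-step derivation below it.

6,8,0,3,5

step 1: dequeue 1; queue=[4,6,8]; order=1
step 2: dequeue 4; queue=[6,8,0,3,5]; order=1,4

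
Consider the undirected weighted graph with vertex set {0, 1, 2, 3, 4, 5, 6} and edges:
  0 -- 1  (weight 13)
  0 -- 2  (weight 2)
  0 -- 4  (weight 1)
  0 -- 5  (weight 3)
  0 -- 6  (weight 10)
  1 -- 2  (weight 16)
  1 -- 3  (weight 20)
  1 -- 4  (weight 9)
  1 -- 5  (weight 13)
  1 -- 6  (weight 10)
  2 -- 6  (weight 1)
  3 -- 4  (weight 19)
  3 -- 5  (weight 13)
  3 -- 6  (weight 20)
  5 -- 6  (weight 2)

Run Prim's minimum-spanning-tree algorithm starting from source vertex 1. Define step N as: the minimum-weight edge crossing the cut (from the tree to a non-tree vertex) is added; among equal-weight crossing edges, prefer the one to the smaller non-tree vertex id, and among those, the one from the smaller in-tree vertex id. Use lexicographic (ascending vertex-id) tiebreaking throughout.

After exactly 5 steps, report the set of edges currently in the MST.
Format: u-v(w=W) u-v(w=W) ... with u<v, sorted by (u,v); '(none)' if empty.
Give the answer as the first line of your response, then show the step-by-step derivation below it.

0-2(w=2) 0-4(w=1) 1-4(w=9) 2-6(w=1) 5-6(w=2)

step 1: add edge 1-4 (w=9); MST = {1-4(w=9)}
step 2: add edge 0-4 (w=1); MST = {0-4(w=1) 1-4(w=9)}
step 3: add edge 0-2 (w=2); MST = {0-2(w=2) 0-4(w=1) 1-4(w=9)}
step 4: add edge 2-6 (w=1); MST = {0-2(w=2) 0-4(w=1) 1-4(w=9) 2-6(w=1)}
step 5: add edge 5-6 (w=2); MST = {0-2(w=2) 0-4(w=1) 1-4(w=9) 2-6(w=1) 5-6(w=2)}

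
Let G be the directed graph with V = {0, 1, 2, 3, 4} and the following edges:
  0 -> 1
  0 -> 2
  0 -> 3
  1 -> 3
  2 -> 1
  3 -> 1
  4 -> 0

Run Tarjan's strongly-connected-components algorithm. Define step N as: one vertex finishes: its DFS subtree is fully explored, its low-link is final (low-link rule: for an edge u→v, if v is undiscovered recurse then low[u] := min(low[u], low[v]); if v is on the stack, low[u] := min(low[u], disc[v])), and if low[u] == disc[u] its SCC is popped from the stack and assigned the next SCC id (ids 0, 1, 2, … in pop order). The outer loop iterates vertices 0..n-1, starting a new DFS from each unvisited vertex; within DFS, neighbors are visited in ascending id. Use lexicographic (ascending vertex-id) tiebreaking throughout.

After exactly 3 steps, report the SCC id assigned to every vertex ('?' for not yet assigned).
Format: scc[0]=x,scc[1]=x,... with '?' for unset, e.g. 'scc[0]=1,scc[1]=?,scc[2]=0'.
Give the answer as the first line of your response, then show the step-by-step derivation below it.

scc[0]=?,scc[1]=0,scc[2]=1,scc[3]=0,scc[4]=?

step 1: low=(low[0]=0,low[1]=1,low[2]=?,low[3]=1,low[4]=?); scc=(scc[0]=?,scc[1]=?,scc[2]=?,scc[3]=?,scc[4]=?)
step 2: low=(low[0]=0,low[1]=1,low[2]=?,low[3]=1,low[4]=?); scc=(scc[0]=?,scc[1]=0,scc[2]=?,scc[3]=0,scc[4]=?)
step 3: low=(low[0]=0,low[1]=1,low[2]=3,low[3]=1,low[4]=?); scc=(scc[0]=?,scc[1]=0,scc[2]=1,scc[3]=0,scc[4]=?)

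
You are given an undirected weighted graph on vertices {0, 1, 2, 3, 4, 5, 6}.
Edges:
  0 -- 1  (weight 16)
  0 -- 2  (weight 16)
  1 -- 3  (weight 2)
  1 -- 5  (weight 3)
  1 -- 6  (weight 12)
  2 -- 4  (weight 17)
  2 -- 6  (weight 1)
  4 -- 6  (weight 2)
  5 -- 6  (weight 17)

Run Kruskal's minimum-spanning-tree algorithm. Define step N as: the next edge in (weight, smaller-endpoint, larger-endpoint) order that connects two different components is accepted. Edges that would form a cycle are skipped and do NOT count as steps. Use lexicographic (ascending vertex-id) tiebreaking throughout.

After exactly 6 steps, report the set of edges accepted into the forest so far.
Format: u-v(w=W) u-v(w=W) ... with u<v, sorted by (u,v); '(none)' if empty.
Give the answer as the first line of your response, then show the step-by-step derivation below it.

0-1(w=16) 1-3(w=2) 1-5(w=3) 1-6(w=12) 2-6(w=1) 4-6(w=2)

step 1: add edge 2-6 (w=1); MST = {2-6(w=1)}
step 2: add edge 1-3 (w=2); MST = {1-3(w=2) 2-6(w=1)}
step 3: add edge 4-6 (w=2); MST = {1-3(w=2) 2-6(w=1) 4-6(w=2)}
step 4: add edge 1-5 (w=3); MST = {1-3(w=2) 1-5(w=3) 2-6(w=1) 4-6(w=2)}
step 5: add edge 1-6 (w=12); MST = {1-3(w=2) 1-5(w=3) 1-6(w=12) 2-6(w=1) 4-6(w=2)}
step 6: add edge 0-1 (w=16); MST = {0-1(w=16) 1-3(w=2) 1-5(w=3) 1-6(w=12) 2-6(w=1) 4-6(w=2)}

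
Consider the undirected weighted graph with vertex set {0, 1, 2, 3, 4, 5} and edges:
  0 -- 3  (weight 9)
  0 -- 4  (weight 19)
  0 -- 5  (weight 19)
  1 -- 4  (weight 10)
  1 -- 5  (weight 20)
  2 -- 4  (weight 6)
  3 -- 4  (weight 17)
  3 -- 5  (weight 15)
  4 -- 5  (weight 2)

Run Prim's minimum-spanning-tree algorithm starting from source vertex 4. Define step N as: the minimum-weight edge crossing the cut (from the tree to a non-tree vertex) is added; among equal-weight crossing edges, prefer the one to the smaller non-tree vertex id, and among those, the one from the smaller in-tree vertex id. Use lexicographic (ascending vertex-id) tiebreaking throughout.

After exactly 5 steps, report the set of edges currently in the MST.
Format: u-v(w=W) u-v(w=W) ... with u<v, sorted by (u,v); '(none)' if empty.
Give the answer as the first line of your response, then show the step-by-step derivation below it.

0-3(w=9) 1-4(w=10) 2-4(w=6) 3-5(w=15) 4-5(w=2)

step 1: add edge 4-5 (w=2); MST = {4-5(w=2)}
step 2: add edge 2-4 (w=6); MST = {2-4(w=6) 4-5(w=2)}
step 3: add edge 1-4 (w=10); MST = {1-4(w=10) 2-4(w=6) 4-5(w=2)}
step 4: add edge 3-5 (w=15); MST = {1-4(w=10) 2-4(w=6) 3-5(w=15) 4-5(w=2)}
step 5: add edge 0-3 (w=9); MST = {0-3(w=9) 1-4(w=10) 2-4(w=6) 3-5(w=15) 4-5(w=2)}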